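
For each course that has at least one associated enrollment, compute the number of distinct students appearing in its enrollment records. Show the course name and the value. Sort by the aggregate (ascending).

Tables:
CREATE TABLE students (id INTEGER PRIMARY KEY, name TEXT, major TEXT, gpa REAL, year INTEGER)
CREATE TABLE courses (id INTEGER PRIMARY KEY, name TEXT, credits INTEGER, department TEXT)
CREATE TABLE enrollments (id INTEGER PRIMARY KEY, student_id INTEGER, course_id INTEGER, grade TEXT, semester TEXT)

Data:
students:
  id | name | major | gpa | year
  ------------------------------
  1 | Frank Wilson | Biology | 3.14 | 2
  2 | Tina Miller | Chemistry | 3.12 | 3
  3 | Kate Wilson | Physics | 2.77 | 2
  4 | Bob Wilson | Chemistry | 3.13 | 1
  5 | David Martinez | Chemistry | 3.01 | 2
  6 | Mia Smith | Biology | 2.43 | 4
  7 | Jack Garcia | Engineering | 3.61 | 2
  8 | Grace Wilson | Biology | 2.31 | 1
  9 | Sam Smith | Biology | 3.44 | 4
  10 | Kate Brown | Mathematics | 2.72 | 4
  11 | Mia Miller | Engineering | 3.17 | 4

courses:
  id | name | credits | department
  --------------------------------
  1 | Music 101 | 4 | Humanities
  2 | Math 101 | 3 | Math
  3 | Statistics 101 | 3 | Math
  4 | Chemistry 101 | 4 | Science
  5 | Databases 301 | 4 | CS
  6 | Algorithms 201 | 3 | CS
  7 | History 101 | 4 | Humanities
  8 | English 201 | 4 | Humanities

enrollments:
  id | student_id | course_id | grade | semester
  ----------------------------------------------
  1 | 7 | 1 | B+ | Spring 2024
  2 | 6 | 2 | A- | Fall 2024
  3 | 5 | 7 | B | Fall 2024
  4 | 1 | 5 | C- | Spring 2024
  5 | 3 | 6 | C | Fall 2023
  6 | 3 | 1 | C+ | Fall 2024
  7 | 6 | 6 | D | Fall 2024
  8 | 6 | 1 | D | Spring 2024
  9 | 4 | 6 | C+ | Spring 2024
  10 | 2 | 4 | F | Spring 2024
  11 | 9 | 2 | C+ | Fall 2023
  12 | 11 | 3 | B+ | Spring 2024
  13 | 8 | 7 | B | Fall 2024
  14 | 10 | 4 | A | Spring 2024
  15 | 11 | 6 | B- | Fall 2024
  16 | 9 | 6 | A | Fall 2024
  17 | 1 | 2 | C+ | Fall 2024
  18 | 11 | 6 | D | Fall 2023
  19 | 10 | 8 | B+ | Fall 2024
SELECT p.name, COUNT(DISTINCT c.student_id) AS distinct_student_count FROM enrollments c JOIN courses p ON c.course_id = p.id GROUP BY p.id, p.name ORDER BY distinct_student_count ASC

Execution result:
name | distinct_student_count
Statistics 101 | 1
Databases 301 | 1
English 201 | 1
Chemistry 101 | 2
History 101 | 2
Music 101 | 3
Math 101 | 3
Algorithms 201 | 5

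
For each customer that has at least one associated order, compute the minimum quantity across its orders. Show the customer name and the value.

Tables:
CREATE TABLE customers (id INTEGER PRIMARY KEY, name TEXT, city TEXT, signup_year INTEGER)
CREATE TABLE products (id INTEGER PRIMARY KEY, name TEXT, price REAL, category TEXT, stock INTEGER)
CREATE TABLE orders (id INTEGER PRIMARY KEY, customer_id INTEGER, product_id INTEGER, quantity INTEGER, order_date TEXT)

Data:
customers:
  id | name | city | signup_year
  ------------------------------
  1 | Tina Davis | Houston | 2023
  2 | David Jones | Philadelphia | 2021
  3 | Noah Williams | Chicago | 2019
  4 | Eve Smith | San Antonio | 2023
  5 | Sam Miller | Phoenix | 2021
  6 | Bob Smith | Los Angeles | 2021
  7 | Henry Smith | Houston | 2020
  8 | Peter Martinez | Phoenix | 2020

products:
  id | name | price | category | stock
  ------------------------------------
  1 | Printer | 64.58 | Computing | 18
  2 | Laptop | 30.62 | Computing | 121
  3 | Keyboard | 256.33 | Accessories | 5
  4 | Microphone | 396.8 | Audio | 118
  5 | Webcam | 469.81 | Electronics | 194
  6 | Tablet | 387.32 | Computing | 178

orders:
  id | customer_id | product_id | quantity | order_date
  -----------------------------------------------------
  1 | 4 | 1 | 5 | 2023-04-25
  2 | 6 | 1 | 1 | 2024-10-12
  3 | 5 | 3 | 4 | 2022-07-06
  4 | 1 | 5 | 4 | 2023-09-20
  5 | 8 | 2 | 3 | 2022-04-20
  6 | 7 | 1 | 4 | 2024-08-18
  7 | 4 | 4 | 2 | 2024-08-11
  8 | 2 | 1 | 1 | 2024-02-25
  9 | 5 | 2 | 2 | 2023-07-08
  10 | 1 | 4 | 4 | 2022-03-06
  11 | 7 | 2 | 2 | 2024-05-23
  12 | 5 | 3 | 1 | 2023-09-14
SELECT p.name, MIN(c.quantity) AS min_quantity FROM orders c JOIN customers p ON c.customer_id = p.id GROUP BY p.id, p.name

Execution result:
name | min_quantity
Tina Davis | 4
David Jones | 1
Eve Smith | 2
Sam Miller | 1
Bob Smith | 1
Henry Smith | 2
Peter Martinez | 3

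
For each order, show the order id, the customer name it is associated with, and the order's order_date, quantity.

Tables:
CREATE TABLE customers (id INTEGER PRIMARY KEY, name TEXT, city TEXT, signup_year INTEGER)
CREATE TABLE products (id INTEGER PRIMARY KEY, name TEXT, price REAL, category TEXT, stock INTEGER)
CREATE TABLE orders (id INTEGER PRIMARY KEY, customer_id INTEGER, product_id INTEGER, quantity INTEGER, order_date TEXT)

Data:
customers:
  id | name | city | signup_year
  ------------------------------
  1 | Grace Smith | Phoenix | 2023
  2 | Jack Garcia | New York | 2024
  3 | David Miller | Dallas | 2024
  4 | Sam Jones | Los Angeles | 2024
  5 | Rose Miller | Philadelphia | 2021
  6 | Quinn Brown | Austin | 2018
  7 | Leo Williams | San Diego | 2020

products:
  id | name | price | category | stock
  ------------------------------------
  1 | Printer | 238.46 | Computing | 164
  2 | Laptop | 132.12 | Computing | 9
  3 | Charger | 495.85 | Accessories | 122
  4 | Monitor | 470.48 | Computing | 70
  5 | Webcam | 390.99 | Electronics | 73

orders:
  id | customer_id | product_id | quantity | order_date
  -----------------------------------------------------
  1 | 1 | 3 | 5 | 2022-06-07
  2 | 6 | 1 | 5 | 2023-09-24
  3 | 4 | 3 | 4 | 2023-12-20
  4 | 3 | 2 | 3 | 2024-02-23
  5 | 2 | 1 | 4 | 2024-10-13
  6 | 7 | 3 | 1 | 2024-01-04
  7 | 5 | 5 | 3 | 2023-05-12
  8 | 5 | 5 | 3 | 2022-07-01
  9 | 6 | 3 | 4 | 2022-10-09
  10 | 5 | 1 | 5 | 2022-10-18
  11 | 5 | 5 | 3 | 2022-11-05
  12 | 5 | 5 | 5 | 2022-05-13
SELECT c.id, p.name AS customer, c.order_date, c.quantity FROM orders c JOIN customers p ON c.customer_id = p.id

Execution result:
id | customer | order_date | quantity
1 | Grace Smith | 2022-06-07 | 5
2 | Quinn Brown | 2023-09-24 | 5
3 | Sam Jones | 2023-12-20 | 4
4 | David Miller | 2024-02-23 | 3
5 | Jack Garcia | 2024-10-13 | 4
6 | Leo Williams | 2024-01-04 | 1
7 | Rose Miller | 2023-05-12 | 3
8 | Rose Miller | 2022-07-01 | 3
9 | Quinn Brown | 2022-10-09 | 4
10 | Rose Miller | 2022-10-18 | 5
11 | Rose Miller | 2022-11-05 | 3
12 | Rose Miller | 2022-05-13 | 5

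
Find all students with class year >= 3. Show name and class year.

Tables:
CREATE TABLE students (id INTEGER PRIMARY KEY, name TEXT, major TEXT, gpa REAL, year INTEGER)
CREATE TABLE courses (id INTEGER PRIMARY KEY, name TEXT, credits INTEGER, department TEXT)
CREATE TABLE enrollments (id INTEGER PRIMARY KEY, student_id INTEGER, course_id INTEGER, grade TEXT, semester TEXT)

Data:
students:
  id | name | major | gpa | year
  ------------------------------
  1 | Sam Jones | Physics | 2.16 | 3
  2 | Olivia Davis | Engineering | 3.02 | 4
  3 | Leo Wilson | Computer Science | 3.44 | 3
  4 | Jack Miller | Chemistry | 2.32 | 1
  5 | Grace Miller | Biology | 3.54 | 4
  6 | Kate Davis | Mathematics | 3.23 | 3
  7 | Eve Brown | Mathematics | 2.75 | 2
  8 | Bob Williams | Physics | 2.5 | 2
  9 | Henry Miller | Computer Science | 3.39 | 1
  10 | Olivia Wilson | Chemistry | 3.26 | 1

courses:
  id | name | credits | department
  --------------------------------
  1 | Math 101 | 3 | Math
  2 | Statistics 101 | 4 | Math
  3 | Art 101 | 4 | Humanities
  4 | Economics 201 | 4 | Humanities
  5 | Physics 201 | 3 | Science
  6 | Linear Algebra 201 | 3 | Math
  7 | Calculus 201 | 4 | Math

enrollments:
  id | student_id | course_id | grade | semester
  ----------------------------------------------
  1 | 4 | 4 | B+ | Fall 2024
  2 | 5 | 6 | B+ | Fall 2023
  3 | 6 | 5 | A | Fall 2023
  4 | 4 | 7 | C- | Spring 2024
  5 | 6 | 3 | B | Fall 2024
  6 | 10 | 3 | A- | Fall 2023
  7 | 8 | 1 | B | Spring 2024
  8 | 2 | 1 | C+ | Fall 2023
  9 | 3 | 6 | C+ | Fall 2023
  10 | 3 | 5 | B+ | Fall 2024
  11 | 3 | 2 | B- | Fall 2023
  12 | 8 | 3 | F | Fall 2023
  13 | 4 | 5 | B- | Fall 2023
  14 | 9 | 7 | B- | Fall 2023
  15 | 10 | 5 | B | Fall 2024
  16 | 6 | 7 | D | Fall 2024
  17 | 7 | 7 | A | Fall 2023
SELECT name, year FROM students WHERE year >= 3

Execution result:
name | year
Sam Jones | 3
Olivia Davis | 4
Leo Wilson | 3
Grace Miller | 4
Kate Davis | 3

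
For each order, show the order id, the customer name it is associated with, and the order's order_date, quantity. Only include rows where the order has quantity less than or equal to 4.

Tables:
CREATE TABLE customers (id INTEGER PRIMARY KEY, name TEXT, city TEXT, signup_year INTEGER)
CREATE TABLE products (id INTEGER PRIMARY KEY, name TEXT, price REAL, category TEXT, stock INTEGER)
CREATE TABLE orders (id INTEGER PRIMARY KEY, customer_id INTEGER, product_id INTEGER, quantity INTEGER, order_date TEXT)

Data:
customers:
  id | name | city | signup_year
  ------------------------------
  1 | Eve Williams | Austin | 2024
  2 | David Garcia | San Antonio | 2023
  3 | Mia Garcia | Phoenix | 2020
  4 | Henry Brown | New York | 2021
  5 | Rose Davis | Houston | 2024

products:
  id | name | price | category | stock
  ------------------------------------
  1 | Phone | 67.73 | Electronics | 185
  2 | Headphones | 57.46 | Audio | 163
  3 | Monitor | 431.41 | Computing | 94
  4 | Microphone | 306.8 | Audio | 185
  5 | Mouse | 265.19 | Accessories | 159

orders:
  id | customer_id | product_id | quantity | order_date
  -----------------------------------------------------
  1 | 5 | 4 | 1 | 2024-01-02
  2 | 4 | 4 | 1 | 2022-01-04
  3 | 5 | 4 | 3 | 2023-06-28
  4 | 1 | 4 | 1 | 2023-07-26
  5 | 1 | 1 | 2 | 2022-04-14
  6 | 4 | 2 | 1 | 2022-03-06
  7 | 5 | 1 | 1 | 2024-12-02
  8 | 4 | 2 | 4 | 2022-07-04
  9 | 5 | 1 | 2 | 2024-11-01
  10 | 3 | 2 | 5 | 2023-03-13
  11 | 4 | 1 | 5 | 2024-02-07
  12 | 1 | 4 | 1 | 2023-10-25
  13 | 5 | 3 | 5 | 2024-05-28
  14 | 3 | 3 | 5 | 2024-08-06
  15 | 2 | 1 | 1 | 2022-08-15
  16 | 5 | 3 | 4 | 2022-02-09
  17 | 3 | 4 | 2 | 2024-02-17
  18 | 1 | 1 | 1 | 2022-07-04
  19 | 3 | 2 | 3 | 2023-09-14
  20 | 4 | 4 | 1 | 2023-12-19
SELECT c.id, p.name AS customer, c.order_date, c.quantity FROM orders c JOIN customers p ON c.customer_id = p.id WHERE c.quantity <= 4

Execution result:
id | customer | order_date | quantity
1 | Rose Davis | 2024-01-02 | 1
2 | Henry Brown | 2022-01-04 | 1
3 | Rose Davis | 2023-06-28 | 3
4 | Eve Williams | 2023-07-26 | 1
5 | Eve Williams | 2022-04-14 | 2
6 | Henry Brown | 2022-03-06 | 1
7 | Rose Davis | 2024-12-02 | 1
8 | Henry Brown | 2022-07-04 | 4
9 | Rose Davis | 2024-11-01 | 2
12 | Eve Williams | 2023-10-25 | 1
15 | David Garcia | 2022-08-15 | 1
16 | Rose Davis | 2022-02-09 | 4
17 | Mia Garcia | 2024-02-17 | 2
18 | Eve Williams | 2022-07-04 | 1
19 | Mia Garcia | 2023-09-14 | 3
20 | Henry Brown | 2023-12-19 | 1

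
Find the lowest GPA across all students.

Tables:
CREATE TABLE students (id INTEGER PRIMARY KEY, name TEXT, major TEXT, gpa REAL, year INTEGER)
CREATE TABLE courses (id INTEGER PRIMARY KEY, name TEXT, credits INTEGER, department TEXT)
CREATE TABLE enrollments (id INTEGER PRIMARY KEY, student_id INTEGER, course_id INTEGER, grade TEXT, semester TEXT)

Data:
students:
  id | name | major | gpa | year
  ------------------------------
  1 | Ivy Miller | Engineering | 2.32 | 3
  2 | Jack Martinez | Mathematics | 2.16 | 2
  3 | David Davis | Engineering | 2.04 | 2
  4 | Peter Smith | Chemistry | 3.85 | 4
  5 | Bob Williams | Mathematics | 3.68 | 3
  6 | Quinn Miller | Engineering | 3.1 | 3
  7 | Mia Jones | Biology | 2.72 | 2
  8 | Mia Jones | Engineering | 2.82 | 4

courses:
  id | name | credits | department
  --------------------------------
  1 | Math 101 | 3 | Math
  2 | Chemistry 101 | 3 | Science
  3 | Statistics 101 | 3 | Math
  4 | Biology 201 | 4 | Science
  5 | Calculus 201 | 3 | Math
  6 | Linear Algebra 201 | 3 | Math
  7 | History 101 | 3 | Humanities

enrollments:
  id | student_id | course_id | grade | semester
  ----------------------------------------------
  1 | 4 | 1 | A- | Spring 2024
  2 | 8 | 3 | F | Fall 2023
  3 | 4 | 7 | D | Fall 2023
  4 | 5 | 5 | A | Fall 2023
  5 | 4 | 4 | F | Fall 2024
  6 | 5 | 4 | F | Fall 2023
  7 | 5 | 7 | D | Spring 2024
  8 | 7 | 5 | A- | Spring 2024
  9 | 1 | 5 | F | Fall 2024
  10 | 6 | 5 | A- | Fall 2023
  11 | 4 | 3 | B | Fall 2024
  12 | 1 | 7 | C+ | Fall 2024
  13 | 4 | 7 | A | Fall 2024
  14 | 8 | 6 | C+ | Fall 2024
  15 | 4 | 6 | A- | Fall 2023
SELECT MIN(gpa) FROM students

Execution result:
2.04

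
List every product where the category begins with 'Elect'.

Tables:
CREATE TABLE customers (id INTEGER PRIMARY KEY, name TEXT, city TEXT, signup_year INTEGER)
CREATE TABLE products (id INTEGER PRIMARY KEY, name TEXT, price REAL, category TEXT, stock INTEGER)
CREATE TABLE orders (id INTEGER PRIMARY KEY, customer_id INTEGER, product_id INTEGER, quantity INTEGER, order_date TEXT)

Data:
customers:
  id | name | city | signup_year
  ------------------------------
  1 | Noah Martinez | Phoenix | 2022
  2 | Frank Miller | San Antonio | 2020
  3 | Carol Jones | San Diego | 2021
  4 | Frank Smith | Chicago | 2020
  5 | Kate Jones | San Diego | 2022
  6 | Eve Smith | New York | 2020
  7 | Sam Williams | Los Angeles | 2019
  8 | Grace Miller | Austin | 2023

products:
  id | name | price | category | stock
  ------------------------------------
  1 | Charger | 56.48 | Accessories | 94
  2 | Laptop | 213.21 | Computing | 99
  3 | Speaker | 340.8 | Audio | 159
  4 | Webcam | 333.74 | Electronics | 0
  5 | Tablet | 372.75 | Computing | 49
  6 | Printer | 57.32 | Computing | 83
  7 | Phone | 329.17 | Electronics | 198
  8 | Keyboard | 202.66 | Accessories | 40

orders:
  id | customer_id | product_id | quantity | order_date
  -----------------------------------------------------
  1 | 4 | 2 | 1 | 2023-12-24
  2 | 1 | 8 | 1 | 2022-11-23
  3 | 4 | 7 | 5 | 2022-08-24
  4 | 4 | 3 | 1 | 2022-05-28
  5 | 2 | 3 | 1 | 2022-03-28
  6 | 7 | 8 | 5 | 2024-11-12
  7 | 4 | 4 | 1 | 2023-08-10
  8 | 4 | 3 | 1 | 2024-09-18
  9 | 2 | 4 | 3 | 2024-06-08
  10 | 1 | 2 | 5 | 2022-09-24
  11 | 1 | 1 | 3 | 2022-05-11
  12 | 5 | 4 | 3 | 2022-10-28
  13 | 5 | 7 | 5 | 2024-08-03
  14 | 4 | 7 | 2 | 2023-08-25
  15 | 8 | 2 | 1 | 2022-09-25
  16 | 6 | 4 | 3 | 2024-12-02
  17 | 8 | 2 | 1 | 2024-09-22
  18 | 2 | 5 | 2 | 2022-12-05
SELECT name, category FROM products WHERE category LIKE 'Elect%'

Execution result:
name | category
Webcam | Electronics
Phone | Electronics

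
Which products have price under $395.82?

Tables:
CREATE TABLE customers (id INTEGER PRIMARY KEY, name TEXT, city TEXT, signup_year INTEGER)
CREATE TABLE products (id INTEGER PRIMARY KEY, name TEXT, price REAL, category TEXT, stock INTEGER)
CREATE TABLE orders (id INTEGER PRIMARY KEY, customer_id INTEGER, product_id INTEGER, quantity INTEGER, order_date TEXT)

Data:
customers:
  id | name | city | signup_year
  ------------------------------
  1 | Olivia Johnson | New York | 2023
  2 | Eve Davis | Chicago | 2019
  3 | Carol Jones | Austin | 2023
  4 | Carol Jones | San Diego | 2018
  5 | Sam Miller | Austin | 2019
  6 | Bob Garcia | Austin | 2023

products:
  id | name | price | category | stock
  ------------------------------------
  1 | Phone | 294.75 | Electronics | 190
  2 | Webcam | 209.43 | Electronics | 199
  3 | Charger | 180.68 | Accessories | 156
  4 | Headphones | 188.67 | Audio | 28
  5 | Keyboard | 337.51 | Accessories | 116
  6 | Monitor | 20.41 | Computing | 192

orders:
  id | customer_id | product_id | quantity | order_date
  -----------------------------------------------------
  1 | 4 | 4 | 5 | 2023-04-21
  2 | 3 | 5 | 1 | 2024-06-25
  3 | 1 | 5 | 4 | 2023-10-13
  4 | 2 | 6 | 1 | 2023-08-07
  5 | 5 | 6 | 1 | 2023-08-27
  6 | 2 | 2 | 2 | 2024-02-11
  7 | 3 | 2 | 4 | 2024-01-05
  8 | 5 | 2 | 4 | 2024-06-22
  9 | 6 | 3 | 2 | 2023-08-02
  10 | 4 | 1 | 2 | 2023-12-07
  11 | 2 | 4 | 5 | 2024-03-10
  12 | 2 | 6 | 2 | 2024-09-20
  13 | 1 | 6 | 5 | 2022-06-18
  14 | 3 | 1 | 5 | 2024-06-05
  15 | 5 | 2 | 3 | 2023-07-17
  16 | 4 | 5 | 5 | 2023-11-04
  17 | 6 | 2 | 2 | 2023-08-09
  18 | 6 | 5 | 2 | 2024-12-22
SELECT name, price FROM products WHERE price < 395.82

Execution result:
name | price
Phone | 294.75
Webcam | 209.43
Charger | 180.68
Headphones | 188.67
Keyboard | 337.51
Monitor | 20.41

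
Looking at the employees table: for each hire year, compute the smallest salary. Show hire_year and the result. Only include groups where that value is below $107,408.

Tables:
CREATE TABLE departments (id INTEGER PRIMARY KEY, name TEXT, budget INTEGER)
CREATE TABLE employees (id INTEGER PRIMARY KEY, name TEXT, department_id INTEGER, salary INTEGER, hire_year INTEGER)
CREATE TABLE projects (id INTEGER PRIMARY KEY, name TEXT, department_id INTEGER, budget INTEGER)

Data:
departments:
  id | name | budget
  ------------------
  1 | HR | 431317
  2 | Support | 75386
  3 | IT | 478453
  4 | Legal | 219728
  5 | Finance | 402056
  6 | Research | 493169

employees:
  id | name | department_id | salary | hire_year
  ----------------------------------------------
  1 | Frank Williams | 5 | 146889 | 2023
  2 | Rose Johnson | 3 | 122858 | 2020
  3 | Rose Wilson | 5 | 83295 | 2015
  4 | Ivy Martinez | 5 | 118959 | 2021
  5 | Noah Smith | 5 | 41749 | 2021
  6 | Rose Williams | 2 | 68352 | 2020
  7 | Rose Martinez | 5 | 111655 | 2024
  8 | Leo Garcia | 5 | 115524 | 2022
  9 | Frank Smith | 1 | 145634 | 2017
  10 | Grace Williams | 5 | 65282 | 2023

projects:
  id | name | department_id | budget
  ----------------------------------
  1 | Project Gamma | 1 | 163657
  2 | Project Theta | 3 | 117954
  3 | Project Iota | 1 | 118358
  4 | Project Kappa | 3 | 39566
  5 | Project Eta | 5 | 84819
SELECT hire_year, MIN(salary) AS min_salary FROM employees GROUP BY hire_year HAVING MIN(salary) < 107408

Execution result:
hire_year | min_salary
2015 | 83295
2020 | 68352
2021 | 41749
2023 | 65282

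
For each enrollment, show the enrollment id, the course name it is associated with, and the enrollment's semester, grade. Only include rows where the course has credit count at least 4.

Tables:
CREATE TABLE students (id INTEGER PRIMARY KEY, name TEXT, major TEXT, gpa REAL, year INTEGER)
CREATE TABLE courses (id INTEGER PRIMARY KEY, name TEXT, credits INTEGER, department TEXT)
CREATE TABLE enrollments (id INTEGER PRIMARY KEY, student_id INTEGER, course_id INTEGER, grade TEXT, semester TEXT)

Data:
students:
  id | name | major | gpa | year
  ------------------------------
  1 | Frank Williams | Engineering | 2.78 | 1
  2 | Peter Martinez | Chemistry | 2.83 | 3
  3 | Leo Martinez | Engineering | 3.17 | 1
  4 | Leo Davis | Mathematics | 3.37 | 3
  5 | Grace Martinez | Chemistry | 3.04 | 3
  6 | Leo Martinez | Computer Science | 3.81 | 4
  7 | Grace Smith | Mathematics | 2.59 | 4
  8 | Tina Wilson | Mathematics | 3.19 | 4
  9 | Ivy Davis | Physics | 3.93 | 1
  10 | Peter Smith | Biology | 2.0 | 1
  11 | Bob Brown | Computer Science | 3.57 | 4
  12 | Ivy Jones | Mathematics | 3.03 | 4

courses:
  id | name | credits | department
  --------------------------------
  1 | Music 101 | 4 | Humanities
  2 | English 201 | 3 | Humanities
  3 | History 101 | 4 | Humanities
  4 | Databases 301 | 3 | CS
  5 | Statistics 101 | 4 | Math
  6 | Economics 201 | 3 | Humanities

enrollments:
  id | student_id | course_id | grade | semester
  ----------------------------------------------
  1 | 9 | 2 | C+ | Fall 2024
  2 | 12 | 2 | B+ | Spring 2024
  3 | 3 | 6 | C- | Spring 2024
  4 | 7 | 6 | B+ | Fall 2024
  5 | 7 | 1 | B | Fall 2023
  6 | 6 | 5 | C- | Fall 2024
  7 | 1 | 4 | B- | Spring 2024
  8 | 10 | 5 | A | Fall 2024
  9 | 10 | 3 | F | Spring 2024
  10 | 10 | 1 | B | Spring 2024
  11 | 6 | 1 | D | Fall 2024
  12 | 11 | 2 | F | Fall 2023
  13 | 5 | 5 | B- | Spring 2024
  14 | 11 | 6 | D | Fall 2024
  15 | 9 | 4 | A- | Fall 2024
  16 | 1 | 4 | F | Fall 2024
SELECT c.id, p.name AS course, c.semester, c.grade FROM enrollments c JOIN courses p ON c.course_id = p.id WHERE p.credits >= 4

Execution result:
id | course | semester | grade
5 | Music 101 | Fall 2023 | B
6 | Statistics 101 | Fall 2024 | C-
8 | Statistics 101 | Fall 2024 | A
9 | History 101 | Spring 2024 | F
10 | Music 101 | Spring 2024 | B
11 | Music 101 | Fall 2024 | D
13 | Statistics 101 | Spring 2024 | B-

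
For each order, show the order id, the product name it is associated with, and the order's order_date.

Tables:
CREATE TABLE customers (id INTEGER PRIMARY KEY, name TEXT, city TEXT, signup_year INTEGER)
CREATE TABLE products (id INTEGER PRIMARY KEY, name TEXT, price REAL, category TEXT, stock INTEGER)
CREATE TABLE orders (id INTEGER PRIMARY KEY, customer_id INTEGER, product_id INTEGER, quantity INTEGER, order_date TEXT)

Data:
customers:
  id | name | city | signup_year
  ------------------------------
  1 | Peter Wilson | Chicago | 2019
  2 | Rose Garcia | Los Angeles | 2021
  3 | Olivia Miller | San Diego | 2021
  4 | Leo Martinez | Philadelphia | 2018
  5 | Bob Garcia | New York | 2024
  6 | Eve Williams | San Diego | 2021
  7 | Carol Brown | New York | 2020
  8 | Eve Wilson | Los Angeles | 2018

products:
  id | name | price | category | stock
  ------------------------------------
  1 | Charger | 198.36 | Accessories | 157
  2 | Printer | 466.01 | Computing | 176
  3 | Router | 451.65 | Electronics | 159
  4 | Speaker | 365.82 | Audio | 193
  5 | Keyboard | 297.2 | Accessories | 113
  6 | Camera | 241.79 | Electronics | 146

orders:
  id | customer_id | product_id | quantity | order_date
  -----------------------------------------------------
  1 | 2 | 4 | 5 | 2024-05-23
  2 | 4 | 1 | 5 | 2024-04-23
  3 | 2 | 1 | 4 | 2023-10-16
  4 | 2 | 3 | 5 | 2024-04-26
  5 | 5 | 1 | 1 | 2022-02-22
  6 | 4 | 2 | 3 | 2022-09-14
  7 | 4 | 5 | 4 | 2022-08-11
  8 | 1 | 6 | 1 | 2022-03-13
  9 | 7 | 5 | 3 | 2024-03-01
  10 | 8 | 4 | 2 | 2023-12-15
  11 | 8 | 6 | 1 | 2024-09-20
SELECT c.id, p.name AS product, c.order_date FROM orders c JOIN products p ON c.product_id = p.id

Execution result:
id | product | order_date
1 | Speaker | 2024-05-23
2 | Charger | 2024-04-23
3 | Charger | 2023-10-16
4 | Router | 2024-04-26
5 | Charger | 2022-02-22
6 | Printer | 2022-09-14
7 | Keyboard | 2022-08-11
8 | Camera | 2022-03-13
9 | Keyboard | 2024-03-01
10 | Speaker | 2023-12-15
11 | Camera | 2024-09-20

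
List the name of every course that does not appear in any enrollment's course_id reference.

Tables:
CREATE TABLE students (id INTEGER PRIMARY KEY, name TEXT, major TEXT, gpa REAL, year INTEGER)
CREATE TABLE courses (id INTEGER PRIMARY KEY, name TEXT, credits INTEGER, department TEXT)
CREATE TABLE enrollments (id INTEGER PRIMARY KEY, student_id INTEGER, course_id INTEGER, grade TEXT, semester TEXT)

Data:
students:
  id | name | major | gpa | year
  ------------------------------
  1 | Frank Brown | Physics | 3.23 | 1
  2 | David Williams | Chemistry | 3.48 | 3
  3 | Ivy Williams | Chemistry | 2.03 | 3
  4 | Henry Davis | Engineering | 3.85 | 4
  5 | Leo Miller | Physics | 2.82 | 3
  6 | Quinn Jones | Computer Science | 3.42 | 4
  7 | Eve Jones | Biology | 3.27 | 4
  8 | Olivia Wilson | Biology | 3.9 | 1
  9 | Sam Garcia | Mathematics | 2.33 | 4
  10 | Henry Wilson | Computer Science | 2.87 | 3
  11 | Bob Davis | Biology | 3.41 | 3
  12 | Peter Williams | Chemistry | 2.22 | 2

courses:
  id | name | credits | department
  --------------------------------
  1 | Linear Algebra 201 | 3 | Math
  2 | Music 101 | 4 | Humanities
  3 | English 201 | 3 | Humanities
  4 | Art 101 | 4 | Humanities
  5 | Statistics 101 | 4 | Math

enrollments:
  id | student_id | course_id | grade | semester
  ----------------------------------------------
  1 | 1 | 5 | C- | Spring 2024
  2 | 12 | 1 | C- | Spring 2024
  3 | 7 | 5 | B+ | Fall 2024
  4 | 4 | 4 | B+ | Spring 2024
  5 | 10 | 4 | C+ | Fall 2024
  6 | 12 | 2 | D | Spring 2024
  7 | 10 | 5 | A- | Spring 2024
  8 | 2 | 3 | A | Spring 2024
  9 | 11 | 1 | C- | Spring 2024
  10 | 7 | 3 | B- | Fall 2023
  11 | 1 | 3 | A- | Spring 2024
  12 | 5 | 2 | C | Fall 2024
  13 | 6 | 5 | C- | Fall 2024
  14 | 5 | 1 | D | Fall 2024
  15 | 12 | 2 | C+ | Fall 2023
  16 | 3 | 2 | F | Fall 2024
SELECT p.name FROM courses p LEFT JOIN enrollments c ON c.course_id = p.id WHERE c.id IS NULL

Execution result:
(no rows)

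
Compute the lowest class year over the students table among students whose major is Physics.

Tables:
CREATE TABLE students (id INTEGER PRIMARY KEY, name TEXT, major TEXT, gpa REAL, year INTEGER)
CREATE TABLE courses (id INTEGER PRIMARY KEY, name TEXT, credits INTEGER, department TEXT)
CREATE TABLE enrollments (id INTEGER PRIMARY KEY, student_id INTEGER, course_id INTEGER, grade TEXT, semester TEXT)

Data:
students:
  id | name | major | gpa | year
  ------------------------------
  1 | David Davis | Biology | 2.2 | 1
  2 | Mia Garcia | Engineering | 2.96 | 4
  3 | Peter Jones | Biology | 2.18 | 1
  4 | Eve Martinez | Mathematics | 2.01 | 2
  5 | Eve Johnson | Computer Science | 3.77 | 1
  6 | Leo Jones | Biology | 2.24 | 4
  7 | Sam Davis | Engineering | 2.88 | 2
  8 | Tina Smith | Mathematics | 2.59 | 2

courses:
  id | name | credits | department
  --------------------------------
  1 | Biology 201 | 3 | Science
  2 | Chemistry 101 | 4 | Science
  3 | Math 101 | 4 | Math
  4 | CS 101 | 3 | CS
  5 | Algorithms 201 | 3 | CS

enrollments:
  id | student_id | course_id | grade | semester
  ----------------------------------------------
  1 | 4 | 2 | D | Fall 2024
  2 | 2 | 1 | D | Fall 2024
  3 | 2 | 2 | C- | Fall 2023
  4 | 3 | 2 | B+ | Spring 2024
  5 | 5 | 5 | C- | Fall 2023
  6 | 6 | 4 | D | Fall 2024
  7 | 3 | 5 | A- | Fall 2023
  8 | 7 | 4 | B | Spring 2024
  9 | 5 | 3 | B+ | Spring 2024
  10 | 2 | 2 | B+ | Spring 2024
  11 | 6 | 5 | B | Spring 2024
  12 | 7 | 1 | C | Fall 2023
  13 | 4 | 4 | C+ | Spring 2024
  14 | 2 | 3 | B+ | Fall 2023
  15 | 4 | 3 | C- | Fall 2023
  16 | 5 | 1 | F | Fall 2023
SELECT MIN(year) FROM students WHERE major = 'Physics'

Execution result:
NULL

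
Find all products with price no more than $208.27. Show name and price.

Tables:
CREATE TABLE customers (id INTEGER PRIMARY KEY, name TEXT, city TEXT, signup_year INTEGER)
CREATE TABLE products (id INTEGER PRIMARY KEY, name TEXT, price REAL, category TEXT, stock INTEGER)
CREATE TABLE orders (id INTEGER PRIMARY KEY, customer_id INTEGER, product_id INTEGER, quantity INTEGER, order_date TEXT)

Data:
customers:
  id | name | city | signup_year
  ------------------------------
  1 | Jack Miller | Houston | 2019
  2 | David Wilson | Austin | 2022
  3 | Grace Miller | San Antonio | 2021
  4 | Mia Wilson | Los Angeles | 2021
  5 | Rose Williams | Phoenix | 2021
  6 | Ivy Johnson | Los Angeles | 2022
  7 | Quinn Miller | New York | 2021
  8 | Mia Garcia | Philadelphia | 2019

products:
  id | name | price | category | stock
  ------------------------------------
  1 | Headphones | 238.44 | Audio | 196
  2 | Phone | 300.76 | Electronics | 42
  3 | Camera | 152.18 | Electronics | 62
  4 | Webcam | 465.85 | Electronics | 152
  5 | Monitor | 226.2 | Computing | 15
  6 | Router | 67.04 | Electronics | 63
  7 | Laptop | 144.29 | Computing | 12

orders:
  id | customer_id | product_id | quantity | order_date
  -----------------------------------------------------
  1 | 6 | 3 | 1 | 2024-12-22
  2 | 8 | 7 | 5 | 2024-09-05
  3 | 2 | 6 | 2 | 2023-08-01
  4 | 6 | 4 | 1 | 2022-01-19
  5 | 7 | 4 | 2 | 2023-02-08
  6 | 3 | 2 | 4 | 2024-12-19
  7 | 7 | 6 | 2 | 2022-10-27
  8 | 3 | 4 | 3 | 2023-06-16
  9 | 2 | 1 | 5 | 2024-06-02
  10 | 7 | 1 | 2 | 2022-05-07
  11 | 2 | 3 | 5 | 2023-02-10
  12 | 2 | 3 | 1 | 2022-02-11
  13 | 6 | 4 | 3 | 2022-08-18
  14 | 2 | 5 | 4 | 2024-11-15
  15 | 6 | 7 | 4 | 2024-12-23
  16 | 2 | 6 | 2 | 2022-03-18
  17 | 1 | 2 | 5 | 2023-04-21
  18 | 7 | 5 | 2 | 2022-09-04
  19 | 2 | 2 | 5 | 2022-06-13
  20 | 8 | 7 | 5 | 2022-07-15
SELECT name, price FROM products WHERE price <= 208.27

Execution result:
name | price
Camera | 152.18
Router | 67.04
Laptop | 144.29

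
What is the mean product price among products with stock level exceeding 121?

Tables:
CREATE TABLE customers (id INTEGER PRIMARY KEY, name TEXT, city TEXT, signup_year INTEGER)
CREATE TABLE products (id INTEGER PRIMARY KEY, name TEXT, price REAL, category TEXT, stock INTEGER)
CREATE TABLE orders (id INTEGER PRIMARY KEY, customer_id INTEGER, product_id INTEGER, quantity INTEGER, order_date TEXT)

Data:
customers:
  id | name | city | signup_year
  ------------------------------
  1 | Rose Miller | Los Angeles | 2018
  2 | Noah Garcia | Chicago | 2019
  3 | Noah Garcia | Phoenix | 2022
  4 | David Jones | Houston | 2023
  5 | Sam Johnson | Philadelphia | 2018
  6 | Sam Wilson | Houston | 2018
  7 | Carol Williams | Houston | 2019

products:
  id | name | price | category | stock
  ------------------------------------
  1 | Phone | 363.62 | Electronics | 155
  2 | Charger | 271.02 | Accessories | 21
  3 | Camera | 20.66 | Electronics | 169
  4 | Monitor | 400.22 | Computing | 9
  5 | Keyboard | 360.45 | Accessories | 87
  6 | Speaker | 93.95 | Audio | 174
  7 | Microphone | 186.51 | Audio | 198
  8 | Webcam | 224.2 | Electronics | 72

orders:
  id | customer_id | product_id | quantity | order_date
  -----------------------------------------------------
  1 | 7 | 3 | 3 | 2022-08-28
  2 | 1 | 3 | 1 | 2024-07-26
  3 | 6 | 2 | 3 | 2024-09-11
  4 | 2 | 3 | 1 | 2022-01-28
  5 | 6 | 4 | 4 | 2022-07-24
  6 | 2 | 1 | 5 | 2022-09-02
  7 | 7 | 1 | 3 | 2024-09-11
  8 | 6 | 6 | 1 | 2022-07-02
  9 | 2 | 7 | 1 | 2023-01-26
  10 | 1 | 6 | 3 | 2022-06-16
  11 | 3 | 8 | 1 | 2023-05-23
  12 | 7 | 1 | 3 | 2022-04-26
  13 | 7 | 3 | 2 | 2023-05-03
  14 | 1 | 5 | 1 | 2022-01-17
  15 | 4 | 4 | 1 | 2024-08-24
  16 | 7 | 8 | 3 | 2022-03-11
SELECT AVG(price) FROM products WHERE stock > 121

Execution result:
166.19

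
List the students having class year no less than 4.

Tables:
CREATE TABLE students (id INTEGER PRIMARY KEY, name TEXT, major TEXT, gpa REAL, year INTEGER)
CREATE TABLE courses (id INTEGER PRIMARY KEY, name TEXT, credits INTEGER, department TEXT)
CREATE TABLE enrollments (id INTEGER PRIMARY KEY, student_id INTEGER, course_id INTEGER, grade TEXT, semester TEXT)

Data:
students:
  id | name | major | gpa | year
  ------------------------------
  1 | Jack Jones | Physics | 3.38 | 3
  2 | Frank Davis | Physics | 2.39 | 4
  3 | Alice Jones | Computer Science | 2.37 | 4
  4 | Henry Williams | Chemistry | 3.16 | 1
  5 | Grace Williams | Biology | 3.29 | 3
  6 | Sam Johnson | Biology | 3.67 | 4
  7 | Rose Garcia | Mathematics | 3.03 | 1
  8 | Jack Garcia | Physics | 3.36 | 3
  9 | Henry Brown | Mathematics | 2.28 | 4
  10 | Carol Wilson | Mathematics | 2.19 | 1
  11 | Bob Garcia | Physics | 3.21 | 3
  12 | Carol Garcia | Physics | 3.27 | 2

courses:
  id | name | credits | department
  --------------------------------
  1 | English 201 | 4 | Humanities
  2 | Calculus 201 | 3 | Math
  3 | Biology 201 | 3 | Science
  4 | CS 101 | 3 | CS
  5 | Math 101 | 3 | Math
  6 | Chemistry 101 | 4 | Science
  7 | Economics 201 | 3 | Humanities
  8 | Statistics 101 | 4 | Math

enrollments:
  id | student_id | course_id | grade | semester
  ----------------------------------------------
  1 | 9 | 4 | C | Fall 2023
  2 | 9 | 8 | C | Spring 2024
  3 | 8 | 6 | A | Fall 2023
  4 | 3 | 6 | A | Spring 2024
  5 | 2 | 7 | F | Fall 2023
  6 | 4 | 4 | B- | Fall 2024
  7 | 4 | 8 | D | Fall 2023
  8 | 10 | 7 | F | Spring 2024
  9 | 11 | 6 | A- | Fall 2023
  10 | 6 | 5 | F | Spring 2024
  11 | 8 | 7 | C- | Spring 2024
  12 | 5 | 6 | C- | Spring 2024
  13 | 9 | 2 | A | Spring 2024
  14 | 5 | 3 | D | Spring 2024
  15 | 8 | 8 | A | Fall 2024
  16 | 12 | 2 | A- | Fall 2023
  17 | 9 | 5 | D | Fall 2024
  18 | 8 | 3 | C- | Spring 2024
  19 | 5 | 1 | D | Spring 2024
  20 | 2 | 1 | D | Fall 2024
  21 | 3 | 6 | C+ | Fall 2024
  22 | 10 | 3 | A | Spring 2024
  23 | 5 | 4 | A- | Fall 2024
SELECT name, year FROM students WHERE year >= 4

Execution result:
name | year
Frank Davis | 4
Alice Jones | 4
Sam Johnson | 4
Henry Brown | 4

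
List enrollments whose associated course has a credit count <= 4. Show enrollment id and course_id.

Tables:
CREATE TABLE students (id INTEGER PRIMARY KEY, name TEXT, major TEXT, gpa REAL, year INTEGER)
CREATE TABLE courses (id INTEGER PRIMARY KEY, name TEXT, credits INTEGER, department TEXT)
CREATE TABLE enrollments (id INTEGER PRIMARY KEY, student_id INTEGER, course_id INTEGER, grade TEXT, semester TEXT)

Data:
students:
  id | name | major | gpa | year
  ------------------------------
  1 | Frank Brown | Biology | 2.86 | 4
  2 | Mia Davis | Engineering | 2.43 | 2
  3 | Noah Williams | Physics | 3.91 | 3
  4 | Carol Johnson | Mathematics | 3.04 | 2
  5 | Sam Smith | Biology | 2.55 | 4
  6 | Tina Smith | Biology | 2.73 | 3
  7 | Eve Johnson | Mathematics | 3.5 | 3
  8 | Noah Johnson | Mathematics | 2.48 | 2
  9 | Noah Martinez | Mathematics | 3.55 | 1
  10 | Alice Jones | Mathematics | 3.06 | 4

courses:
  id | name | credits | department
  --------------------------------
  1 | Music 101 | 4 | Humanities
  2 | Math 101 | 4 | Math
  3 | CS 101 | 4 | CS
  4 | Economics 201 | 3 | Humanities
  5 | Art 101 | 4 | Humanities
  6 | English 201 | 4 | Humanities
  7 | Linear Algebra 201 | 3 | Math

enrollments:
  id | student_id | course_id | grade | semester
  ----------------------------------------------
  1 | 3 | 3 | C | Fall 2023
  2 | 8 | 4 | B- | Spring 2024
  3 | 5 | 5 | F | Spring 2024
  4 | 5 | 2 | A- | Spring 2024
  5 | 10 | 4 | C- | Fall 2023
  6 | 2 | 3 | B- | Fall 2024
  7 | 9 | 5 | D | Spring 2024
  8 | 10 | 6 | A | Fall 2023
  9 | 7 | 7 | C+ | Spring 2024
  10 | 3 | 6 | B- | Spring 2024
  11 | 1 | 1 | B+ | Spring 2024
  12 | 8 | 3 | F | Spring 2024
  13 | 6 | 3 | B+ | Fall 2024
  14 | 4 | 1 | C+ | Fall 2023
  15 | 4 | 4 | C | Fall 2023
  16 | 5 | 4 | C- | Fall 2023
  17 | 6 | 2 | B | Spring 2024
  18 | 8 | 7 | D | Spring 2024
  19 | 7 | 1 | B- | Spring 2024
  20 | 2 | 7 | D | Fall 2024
SELECT id, course_id FROM enrollments WHERE course_id IN (SELECT id FROM courses WHERE credits <= 4)

Execution result:
id | course_id
1 | 3
2 | 4
3 | 5
4 | 2
5 | 4
6 | 3
7 | 5
8 | 6
9 | 7
10 | 6
11 | 1
12 | 3
13 | 3
14 | 1
15 | 4
16 | 4
17 | 2
18 | 7
19 | 1
20 | 7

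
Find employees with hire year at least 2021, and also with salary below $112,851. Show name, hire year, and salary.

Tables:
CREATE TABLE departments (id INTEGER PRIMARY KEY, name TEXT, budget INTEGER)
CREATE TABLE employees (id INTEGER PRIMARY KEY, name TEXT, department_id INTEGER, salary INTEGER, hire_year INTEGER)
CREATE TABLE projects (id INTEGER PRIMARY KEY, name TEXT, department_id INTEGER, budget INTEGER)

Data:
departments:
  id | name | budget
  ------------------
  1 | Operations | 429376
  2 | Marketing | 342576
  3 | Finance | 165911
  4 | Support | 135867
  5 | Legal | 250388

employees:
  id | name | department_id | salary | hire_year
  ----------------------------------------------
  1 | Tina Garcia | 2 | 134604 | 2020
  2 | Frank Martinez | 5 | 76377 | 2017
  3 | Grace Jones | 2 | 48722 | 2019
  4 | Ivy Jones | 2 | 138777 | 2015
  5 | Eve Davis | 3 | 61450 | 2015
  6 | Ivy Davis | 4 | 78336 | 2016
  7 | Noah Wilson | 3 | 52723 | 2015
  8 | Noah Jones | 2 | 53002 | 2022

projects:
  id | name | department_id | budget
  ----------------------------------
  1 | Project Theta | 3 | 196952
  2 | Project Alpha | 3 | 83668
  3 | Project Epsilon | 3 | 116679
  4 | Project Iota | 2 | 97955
SELECT name, hire_year, salary FROM employees WHERE hire_year >= 2021 AND salary < 112851

Execution result:
name | hire_year | salary
Noah Jones | 2022 | 53002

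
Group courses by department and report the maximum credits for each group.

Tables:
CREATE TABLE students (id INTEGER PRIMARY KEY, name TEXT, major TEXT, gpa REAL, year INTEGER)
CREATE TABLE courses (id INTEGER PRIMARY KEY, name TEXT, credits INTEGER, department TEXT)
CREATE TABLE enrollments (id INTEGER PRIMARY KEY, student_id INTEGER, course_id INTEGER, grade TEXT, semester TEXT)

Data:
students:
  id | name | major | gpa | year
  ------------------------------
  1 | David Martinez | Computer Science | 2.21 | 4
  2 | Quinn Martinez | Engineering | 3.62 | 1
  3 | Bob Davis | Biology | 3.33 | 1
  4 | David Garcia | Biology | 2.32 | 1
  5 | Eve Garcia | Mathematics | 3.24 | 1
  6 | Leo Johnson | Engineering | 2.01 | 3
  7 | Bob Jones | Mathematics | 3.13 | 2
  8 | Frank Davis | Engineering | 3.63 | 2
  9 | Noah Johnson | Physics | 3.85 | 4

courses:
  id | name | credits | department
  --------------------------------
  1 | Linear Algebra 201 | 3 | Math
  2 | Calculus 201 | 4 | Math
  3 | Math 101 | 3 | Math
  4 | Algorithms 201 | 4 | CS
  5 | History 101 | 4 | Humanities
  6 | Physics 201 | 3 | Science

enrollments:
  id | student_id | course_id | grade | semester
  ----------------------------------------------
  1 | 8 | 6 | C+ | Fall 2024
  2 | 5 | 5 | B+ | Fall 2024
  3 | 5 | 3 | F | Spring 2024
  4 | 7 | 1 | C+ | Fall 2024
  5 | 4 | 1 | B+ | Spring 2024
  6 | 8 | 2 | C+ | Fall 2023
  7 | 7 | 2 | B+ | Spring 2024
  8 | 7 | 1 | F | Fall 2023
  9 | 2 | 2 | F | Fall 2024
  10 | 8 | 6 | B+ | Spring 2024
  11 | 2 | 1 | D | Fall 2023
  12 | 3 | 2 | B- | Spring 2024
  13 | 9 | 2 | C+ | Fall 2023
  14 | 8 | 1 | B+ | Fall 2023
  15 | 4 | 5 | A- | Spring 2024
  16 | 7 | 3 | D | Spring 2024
SELECT department, MAX(credits) AS max_credits FROM courses GROUP BY department

Execution result:
department | max_credits
CS | 4
Humanities | 4
Math | 4
Science | 3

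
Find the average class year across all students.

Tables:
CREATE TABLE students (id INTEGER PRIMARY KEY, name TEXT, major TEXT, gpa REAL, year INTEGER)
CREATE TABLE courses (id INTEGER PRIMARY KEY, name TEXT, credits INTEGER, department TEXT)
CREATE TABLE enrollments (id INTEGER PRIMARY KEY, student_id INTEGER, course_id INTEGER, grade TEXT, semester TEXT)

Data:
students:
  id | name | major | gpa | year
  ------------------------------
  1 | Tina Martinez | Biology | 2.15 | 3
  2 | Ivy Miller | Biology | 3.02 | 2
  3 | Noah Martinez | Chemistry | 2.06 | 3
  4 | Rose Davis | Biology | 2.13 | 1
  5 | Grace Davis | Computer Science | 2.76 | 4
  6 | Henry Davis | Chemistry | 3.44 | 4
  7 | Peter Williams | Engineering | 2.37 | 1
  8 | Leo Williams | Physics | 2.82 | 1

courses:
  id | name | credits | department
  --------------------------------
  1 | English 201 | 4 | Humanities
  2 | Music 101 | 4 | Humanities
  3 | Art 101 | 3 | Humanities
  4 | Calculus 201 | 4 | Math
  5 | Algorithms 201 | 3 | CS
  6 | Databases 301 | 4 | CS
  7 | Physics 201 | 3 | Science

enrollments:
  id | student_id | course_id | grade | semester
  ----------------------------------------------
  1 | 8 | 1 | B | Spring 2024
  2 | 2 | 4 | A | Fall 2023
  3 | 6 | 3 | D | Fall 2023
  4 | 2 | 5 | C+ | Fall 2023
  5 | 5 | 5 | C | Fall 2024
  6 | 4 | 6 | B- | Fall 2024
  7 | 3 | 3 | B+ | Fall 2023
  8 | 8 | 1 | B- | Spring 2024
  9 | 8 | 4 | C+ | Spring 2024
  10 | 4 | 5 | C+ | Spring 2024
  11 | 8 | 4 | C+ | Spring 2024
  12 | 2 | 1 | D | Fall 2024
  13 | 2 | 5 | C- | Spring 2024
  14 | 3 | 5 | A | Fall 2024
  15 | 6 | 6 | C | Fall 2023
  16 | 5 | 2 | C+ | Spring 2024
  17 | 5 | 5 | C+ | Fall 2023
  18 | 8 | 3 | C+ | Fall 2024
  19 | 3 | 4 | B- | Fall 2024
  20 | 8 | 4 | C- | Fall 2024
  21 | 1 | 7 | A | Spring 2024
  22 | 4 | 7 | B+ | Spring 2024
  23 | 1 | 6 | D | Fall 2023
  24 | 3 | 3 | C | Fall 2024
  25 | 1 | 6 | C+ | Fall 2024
SELECT AVG(year) FROM students

Execution result:
2.38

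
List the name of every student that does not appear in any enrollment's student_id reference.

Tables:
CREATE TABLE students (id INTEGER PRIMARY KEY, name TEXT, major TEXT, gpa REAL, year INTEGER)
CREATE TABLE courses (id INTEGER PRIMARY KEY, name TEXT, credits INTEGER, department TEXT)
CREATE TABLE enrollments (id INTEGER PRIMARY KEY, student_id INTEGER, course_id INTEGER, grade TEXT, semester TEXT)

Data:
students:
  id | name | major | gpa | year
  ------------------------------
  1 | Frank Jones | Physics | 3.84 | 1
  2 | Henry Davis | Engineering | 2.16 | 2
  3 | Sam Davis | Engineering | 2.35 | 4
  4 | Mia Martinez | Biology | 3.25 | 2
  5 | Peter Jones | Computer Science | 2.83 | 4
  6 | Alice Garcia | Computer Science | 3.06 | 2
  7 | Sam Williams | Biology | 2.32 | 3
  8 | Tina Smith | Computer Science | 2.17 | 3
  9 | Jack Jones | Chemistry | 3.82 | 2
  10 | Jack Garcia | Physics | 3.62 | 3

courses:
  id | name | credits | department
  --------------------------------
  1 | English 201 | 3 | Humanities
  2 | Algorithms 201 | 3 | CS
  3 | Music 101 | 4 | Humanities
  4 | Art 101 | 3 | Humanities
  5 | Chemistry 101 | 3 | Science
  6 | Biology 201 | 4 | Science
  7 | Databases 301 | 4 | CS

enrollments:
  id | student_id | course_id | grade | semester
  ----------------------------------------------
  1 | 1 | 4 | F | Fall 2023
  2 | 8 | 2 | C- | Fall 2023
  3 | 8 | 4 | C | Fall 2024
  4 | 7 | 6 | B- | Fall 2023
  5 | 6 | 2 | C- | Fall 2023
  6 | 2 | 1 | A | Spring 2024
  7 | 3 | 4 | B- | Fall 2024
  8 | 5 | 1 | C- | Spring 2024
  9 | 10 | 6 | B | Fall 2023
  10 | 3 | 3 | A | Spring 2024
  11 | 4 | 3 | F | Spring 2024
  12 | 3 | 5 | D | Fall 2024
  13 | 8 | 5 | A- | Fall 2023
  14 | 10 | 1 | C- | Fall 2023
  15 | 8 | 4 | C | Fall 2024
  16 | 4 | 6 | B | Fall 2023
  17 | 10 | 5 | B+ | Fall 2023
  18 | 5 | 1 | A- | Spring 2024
SELECT p.name FROM students p LEFT JOIN enrollments c ON c.student_id = p.id WHERE c.id IS NULL

Execution result:
Jack Jones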